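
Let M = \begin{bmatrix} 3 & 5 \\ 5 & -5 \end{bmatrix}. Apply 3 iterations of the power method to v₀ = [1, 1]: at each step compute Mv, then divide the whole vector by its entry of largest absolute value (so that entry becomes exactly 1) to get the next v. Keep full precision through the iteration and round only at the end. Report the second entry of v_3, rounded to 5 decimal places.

Mv0 = (8.000000, 0.000000); divide by 8.000000 → v1 = (1.000000, 0.000000)
Mv1 = (3.000000, 5.000000); divide by 5.000000 → v2 = (0.600000, 1.000000)
Mv2 = (6.800000, -2.000000); divide by 6.800000 → v3 = (1.000000, -0.294118)
Requested entry of v3: -80/272 = -0.29412

-0.29412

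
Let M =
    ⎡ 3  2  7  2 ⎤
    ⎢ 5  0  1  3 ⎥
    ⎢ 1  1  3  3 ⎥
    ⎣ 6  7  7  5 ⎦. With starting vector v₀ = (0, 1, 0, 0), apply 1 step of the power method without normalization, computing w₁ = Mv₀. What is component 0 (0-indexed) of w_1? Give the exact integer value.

2

w1 = Mv₀ = (3·0 + 2·1 + 7·0 + 2·0; 5·0 + 0·1 + 1·0 + 3·0; 1·0 + 1·1 + 3·0 + 3·0; 6·0 + 7·1 + 7·0 + 5·0) = (2, 0, 1, 7)
The requested component of w1 is 2.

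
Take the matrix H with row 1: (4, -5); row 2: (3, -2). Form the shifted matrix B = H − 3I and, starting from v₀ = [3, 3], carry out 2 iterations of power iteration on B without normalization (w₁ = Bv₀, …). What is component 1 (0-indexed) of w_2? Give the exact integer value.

-6

B = H − 3I has rows (1, -5); (3, -5)
w1 = Bv₀ = (1·3 + (-5)·3; 3·3 + (-5)·3) = (-12, -6)
w2 = Bw1 = (1·(-12) + (-5)·(-6); 3·(-12) + (-5)·(-6)) = (18, -6)
Requested component of w2: -6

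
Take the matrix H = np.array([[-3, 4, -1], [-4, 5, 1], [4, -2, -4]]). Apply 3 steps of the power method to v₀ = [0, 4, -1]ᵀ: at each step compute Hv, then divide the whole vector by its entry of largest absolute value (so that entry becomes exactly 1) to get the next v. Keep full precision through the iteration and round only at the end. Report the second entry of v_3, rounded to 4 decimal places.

Hv0 = (17.00000, 19.00000, -4.00000); divide by 19.00000 → v1 = (0.89474, 1.00000, -0.21053)
Hv1 = (1.52632, 1.21053, 2.42105); divide by 2.42105 → v2 = (0.63043, 0.50000, 1.00000)
Hv2 = (-0.89130, 0.97826, -2.47826); divide by -2.47826 → v3 = (0.35965, -0.39474, 1.00000)
Requested entry of v3: 45/-114 = -0.3947

-0.3947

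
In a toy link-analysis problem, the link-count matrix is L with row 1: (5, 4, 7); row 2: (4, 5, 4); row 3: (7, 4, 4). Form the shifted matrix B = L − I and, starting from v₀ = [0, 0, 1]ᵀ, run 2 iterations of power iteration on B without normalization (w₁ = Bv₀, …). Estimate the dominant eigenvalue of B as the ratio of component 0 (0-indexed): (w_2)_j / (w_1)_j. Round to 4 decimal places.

B = L − I has rows (4, 4, 7); (4, 4, 4); (7, 4, 3)
w1 = Bv₀ = (4·0 + 4·0 + 7·1; 4·0 + 4·0 + 4·1; 7·0 + 4·0 + 3·1) = (7, 4, 3)
w2 = Bw1 = (4·7 + 4·4 + 7·3; 4·7 + 4·4 + 4·3; 7·7 + 4·4 + 3·3) = (65, 56, 74)
Ratio: 65/7 = 9.2857

9.2857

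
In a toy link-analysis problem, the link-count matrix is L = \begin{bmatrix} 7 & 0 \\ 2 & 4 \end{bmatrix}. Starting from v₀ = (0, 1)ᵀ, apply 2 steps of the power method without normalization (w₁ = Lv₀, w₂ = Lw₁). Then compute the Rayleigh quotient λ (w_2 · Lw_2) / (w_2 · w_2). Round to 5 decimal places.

4.00000

w1 = Lv₀ = (7·0 + 0·1; 2·0 + 4·1) = (0, 4)
w2 = Lw1 = (7·0 + 0·4; 2·0 + 4·4) = (0, 16)
Lw2 = (0, 64)
w2·Lw2 = 0·0 + 16·64 = 1024; w2·w2 = 0·0 + 16·16 = 256
λ ≈ 1024/256 = 4.00000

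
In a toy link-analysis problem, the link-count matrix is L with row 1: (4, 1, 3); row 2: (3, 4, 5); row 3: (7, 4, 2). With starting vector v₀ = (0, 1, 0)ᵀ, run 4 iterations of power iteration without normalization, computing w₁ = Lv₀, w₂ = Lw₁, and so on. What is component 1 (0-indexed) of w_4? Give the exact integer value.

3910

w1 = Lv₀ = (1, 4, 4)
w2 = Lw1 = (20, 39, 31)
w3 = Lw2 = (212, 371, 358)
w4 = Lw3 = (2293, 3910, 3684)
The requested component of w4 is 3910.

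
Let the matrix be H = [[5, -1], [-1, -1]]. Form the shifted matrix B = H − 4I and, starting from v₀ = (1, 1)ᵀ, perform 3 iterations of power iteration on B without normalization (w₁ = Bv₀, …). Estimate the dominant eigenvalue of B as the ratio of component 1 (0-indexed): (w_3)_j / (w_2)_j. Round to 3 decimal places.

μ ≈ -5.200

B = H − 4I has rows (1, -1); (-1, -5)
w1 = Bv₀ = (1·1 + (-1)·1; (-1)·1 + (-5)·1) = (0, -6)
w2 = Bw1 = (1·0 + (-1)·(-6); (-1)·0 + (-5)·(-6)) = (6, 30)
w3 = Bw2 = (-24, -156)
Ratio: -156/30 = -5.200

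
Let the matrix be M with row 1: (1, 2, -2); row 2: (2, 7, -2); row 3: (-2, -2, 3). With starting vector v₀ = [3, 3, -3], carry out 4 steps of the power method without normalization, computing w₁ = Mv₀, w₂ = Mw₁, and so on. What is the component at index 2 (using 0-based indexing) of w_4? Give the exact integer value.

w1 = Mv₀ = (1·3 + 2·3 + (-2)·(-3); 2·3 + 7·3 + (-2)·(-3); (-2)·3 + (-2)·3 + 3·(-3)) = (15, 33, -21)
w2 = Mw1 = (1·15 + 2·33 + (-2)·(-21); 2·15 + 7·33 + (-2)·(-21); (-2)·15 + (-2)·33 + 3·(-21)) = (123, 303, -159)
w3 = Mw2 = (1047, 2685, -1329)
w4 = Mw3 = (9075, 23547, -11451)
The requested component of w4 is -11451.

-11451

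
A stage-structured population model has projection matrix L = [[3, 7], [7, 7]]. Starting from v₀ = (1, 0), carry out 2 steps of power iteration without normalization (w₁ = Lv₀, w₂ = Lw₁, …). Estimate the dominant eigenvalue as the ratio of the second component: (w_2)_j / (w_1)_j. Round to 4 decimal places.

w1 = Lv₀ = (3·1 + 7·0; 7·1 + 7·0) = (3, 7)
w2 = Lw1 = (3·3 + 7·7; 7·3 + 7·7) = (58, 70)
Ratio at component: 70 / 7 = 10.0000

λ ≈ 10.0000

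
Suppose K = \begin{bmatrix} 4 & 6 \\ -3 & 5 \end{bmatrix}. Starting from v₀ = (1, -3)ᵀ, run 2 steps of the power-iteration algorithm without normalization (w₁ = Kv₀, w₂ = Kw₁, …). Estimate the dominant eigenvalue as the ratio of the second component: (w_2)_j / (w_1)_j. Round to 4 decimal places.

2.6667

w1 = Kv₀ = (4·1 + 6·(-3); (-3)·1 + 5·(-3)) = (-14, -18)
w2 = Kw1 = (4·(-14) + 6·(-18); (-3)·(-14) + 5·(-18)) = (-164, -48)
Ratio at component: -48 / -18 = 2.6667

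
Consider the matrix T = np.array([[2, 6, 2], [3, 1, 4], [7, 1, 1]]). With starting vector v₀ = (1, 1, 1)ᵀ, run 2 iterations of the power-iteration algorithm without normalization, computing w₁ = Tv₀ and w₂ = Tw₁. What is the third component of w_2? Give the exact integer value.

87

w1 = Tv₀ = (2·1 + 6·1 + 2·1; 3·1 + 1·1 + 4·1; 7·1 + 1·1 + 1·1) = (10, 8, 9)
w2 = Tw1 = (2·10 + 6·8 + 2·9; 3·10 + 1·8 + 4·9; 7·10 + 1·8 + 1·9) = (86, 74, 87)
The requested component of w2 is 87.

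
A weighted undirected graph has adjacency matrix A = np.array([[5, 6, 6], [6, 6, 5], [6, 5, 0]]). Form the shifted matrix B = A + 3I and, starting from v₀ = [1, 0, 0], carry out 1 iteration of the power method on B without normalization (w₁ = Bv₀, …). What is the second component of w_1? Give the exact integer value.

B = A + 3I has rows (8, 6, 6); (6, 9, 5); (6, 5, 3)
w1 = Bv₀ = (8, 6, 6)
Requested component of w1: 6

6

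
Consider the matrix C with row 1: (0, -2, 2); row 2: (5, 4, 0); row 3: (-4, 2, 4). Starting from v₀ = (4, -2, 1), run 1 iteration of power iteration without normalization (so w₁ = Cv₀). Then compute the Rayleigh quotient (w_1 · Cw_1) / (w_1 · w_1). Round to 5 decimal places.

λ ≈ 3.72477

w1 = Cv₀ = (0·4 + (-2)·(-2) + 2·1; 5·4 + 4·(-2) + 0·1; (-4)·4 + 2·(-2) + 4·1) = (6, 12, -16)
Cw1 = (-56, 78, -64)
w1·Cw1 = 6·(-56) + 12·78 + (-16)·(-64) = 1624; w1·w1 = 6·6 + 12·12 + (-16)·(-16) = 436
λ ≈ 1624/436 = 3.72477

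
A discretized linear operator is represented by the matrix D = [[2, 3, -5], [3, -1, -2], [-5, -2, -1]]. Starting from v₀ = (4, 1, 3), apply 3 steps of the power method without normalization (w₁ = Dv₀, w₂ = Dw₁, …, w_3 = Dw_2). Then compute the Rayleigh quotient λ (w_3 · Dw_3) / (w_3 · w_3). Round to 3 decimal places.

w1 = Dv₀ = (2·4 + 3·1 + (-5)·3; 3·4 + (-1)·1 + (-2)·3; (-5)·4 + (-2)·1 + (-1)·3) = (-4, 5, -25)
w2 = Dw1 = (2·(-4) + 3·5 + (-5)·(-25); 3·(-4) + (-1)·5 + (-2)·(-25); (-5)·(-4) + (-2)·5 + (-1)·(-25)) = (132, 33, 35)
w3 = Dw2 = (188, 293, -761)
Dw3 = (5060, 1793, -765)
w3·Dw3 = 188·5060 + 293·1793 + (-761)·(-765) = 2058794; w3·w3 = 188·188 + 293·293 + (-761)·(-761) = 700314
λ ≈ 2058794/700314 = 2.940

λ ≈ 2.940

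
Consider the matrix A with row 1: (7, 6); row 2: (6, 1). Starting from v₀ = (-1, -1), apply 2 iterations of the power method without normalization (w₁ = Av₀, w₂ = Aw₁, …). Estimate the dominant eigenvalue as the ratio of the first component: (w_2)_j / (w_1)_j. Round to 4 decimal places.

λ ≈ 10.2308

w1 = Av₀ = (-13, -7)
w2 = Aw1 = (-133, -85)
Ratio at component: -133 / -13 = 10.2308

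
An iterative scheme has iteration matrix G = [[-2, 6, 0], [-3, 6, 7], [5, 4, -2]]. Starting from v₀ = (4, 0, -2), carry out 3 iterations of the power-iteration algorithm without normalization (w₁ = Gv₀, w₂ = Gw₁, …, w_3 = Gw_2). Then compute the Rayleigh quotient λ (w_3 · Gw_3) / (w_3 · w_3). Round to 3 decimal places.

w1 = Gv₀ = (-8, -26, 24)
w2 = Gw1 = (-140, 36, -192)
w3 = Gw2 = (496, -708, -172)
Gw3 = (-5240, -6940, -8)
w3·Gw3 = 496·(-5240) + (-708)·(-6940) + (-172)·(-8) = 2315856; w3·w3 = 496·496 + (-708)·(-708) + (-172)·(-172) = 776864
λ ≈ 2315856/776864 = 2.981

λ ≈ 2.981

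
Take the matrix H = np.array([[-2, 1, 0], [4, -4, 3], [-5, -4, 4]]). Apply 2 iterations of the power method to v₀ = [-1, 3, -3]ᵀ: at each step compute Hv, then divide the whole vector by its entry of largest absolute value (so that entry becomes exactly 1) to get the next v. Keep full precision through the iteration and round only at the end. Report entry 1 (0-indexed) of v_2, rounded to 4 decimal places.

1.0000

Hv0 = (5.00000, -25.00000, -19.00000); divide by -25.00000 → v1 = (-0.20000, 1.00000, 0.76000)
Hv1 = (1.40000, -2.52000, 0.04000); divide by -2.52000 → v2 = (-0.55556, 1.00000, -0.01587)
Requested entry of v2: 63/63 = 1.0000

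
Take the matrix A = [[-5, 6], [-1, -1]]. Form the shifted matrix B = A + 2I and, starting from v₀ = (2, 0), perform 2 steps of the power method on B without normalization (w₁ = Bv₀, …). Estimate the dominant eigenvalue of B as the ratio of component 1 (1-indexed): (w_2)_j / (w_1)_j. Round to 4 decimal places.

μ ≈ -1.0000

B = A + 2I has rows (-3, 6); (-1, 1)
w1 = Bv₀ = ((-3)·2 + 6·0; (-1)·2 + 1·0) = (-6, -2)
w2 = Bw1 = ((-3)·(-6) + 6·(-2); (-1)·(-6) + 1·(-2)) = (6, 4)
Ratio: 6/-6 = -1.0000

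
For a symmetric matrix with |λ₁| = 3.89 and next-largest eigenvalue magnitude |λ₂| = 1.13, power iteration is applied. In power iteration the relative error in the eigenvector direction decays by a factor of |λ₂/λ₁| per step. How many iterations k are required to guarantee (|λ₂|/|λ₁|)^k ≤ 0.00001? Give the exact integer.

10

|λ₂/λ₁| = 1.13/3.89 = 0.29049
Need k ≥ ln(0.00001) / ln(0.29049) = -11.5129 / -1.2362 ≈ 9.313
Smallest integer k satisfying the bound: 10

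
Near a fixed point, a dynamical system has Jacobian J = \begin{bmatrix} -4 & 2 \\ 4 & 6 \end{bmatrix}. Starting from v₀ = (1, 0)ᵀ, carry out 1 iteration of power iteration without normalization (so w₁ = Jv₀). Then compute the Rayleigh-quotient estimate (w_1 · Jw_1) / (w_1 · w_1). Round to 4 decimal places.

w1 = Jv₀ = ((-4)·1 + 2·0; 4·1 + 6·0) = (-4, 4)
Jw1 = (24, 8)
w1·Jw1 = (-4)·24 + 4·8 = -64; w1·w1 = (-4)·(-4) + 4·4 = 32
λ ≈ -64/32 = -2.0000

-2.0000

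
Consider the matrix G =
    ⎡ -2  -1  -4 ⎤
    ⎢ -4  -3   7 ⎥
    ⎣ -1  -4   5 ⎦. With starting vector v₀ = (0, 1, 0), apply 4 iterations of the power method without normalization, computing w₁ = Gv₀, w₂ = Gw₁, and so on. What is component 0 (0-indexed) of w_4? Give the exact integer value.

70

w1 = Gv₀ = (-1, -3, -4)
w2 = Gw1 = (21, -15, -7)
w3 = Gw2 = (1, -88, 4)
w4 = Gw3 = (70, 288, 371)
The requested component of w4 is 70.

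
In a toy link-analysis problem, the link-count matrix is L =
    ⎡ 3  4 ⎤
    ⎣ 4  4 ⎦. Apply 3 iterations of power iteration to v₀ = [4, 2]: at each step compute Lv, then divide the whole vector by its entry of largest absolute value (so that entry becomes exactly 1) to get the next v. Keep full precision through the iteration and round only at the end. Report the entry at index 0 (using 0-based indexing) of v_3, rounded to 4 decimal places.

Lv0 = (20.00000, 24.00000); divide by 24.00000 → v1 = (0.83333, 1.00000)
Lv1 = (6.50000, 7.33333); divide by 7.33333 → v2 = (0.88636, 1.00000)
Lv2 = (6.65909, 7.54545); divide by 7.54545 → v3 = (0.88253, 1.00000)
Requested entry of v3: 1172/1328 = 0.8825

0.8825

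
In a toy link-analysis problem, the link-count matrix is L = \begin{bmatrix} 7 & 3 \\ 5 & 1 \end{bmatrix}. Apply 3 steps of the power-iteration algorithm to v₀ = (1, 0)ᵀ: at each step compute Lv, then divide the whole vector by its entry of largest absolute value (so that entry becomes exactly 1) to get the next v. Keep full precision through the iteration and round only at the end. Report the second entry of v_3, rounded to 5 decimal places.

0.63380

Lv0 = (7.000000, 5.000000); divide by 7.000000 → v1 = (1.000000, 0.714286)
Lv1 = (9.142857, 5.714286); divide by 9.142857 → v2 = (1.000000, 0.625000)
Lv2 = (8.875000, 5.625000); divide by 8.875000 → v3 = (1.000000, 0.633803)
Requested entry of v3: 360/568 = 0.63380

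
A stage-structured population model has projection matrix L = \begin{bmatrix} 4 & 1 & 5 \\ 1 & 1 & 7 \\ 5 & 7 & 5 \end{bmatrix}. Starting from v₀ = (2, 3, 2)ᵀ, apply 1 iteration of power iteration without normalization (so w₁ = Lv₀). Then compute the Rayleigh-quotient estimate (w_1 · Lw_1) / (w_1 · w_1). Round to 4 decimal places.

λ ≈ 12.4221

w1 = Lv₀ = (21, 19, 41)
Lw1 = (308, 327, 443)
w1·Lw1 = 21·308 + 19·327 + 41·443 = 30844; w1·w1 = 21·21 + 19·19 + 41·41 = 2483
λ ≈ 30844/2483 = 12.4221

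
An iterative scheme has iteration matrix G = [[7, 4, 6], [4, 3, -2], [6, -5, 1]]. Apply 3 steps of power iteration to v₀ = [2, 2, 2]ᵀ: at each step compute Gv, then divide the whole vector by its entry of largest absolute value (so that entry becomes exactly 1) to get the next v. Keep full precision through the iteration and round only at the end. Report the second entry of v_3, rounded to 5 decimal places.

0.36979

Gv0 = (34.000000, 10.000000, 4.000000); divide by 34.000000 → v1 = (1.000000, 0.294118, 0.117647)
Gv1 = (8.882353, 4.647059, 4.647059); divide by 8.882353 → v2 = (1.000000, 0.523179, 0.523179)
Gv2 = (12.231788, 4.523179, 3.907285); divide by 12.231788 → v3 = (1.000000, 0.369789, 0.319437)
Requested entry of v3: 1366/3694 = 0.36979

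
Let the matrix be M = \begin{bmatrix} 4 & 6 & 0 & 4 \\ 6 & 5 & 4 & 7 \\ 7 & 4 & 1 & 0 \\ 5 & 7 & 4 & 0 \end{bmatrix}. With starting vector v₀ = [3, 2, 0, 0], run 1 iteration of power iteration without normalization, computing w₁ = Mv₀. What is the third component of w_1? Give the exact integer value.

w1 = Mv₀ = (4·3 + 6·2 + 0·0 + 4·0; 6·3 + 5·2 + 4·0 + 7·0; 7·3 + 4·2 + 1·0 + 0·0; 5·3 + 7·2 + 4·0 + 0·0) = (24, 28, 29, 29)
The requested component of w1 is 29.

29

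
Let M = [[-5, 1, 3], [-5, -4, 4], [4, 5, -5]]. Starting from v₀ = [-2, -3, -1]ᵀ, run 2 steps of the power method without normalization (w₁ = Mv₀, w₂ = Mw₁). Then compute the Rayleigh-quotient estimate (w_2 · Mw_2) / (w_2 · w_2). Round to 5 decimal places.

λ ≈ -10.49275

w1 = Mv₀ = (4, 18, -18)
w2 = Mw1 = (-56, -164, 196)
Mw2 = (704, 1720, -2024)
w2·Mw2 = (-56)·704 + (-164)·1720 + 196·(-2024) = -718208; w2·w2 = (-56)·(-56) + (-164)·(-164) + 196·196 = 68448
λ ≈ -718208/68448 = -10.49275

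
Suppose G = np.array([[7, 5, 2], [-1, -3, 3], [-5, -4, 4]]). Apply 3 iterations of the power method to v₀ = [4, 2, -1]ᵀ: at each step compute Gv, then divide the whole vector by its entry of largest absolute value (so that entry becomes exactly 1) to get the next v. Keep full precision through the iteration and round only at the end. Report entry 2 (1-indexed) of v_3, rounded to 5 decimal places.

Gv0 = (36.000000, -13.000000, -32.000000); divide by 36.000000 → v1 = (1.000000, -0.361111, -0.888889)
Gv1 = (3.416667, -2.583333, -7.111111); divide by -7.111111 → v2 = (-0.480469, 0.363281, 1.000000)
Gv2 = (0.453125, 2.390625, 4.949219); divide by 4.949219 → v3 = (0.091555, 0.483031, 1.000000)
Requested entry of v3: -612/-1267 = 0.48303

0.48303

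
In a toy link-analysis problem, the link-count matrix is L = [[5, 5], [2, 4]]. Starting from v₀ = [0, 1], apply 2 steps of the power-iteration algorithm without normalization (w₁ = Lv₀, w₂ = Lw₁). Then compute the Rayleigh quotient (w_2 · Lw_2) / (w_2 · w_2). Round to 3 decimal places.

λ ≈ 7.782

w1 = Lv₀ = (5, 4)
w2 = Lw1 = (45, 26)
Lw2 = (355, 194)
w2·Lw2 = 45·355 + 26·194 = 21019; w2·w2 = 45·45 + 26·26 = 2701
λ ≈ 21019/2701 = 7.782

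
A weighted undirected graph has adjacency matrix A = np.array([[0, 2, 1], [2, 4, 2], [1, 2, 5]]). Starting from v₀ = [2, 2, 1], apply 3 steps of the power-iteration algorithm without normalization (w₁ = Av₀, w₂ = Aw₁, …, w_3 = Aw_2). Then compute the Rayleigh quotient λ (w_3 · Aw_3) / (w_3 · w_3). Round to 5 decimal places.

w1 = Av₀ = (5, 14, 11)
w2 = Aw1 = (39, 88, 88)
w3 = Aw2 = (264, 606, 655)
Aw3 = (1867, 4262, 4751)
w3·Aw3 = 264·1867 + 606·4262 + 655·4751 = 6187565; w3·w3 = 264·264 + 606·606 + 655·655 = 865957
λ ≈ 6187565/865957 = 7.14535

7.14535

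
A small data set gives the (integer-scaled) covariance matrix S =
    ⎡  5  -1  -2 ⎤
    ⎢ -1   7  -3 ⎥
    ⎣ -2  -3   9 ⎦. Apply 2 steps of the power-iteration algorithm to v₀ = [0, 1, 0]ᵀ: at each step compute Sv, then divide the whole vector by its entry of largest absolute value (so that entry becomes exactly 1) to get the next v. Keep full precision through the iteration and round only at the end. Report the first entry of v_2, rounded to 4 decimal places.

-0.1017

Sv0 = (-1.00000, 7.00000, -3.00000); divide by 7.00000 → v1 = (-0.14286, 1.00000, -0.42857)
Sv1 = (-0.85714, 8.42857, -6.57143); divide by 8.42857 → v2 = (-0.10169, 1.00000, -0.77966)
Requested entry of v2: -6/59 = -0.1017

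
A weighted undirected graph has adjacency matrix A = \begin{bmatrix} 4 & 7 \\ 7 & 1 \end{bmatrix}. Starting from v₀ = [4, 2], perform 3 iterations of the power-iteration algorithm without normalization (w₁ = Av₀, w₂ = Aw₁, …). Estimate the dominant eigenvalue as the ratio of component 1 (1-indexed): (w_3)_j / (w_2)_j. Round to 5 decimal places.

9.09091

w1 = Av₀ = (4·4 + 7·2; 7·4 + 1·2) = (30, 30)
w2 = Aw1 = (4·30 + 7·30; 7·30 + 1·30) = (330, 240)
w3 = Aw2 = (3000, 2550)
Ratio at component: 3000 / 330 = 9.09091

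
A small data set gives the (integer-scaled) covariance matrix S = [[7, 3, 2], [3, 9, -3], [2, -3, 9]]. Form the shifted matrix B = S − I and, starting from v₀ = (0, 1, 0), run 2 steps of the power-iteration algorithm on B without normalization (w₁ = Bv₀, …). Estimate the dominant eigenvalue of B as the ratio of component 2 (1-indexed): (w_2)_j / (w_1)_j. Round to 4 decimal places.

B = S − I has rows (6, 3, 2); (3, 8, -3); (2, -3, 8)
w1 = Bv₀ = (6·0 + 3·1 + 2·0; 3·0 + 8·1 + (-3)·0; 2·0 + (-3)·1 + 8·0) = (3, 8, -3)
w2 = Bw1 = (6·3 + 3·8 + 2·(-3); 3·3 + 8·8 + (-3)·(-3); 2·3 + (-3)·8 + 8·(-3)) = (36, 82, -42)
Ratio: 82/8 = 10.2500

10.2500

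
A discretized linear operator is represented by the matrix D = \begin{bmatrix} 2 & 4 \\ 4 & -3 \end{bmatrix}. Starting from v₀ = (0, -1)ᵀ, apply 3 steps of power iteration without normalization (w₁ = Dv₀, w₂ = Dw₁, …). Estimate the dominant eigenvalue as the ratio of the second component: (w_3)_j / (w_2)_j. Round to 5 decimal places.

w1 = Dv₀ = (2·0 + 4·(-1); 4·0 + (-3)·(-1)) = (-4, 3)
w2 = Dw1 = (2·(-4) + 4·3; 4·(-4) + (-3)·3) = (4, -25)
w3 = Dw2 = (-92, 91)
Ratio at component: 91 / -25 = -3.64000

-3.64000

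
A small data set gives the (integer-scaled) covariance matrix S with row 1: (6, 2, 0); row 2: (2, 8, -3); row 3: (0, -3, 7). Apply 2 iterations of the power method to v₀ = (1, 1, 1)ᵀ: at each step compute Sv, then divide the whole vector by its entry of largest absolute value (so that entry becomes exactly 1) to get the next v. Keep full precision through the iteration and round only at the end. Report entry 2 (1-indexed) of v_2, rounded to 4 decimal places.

Sv0 = (8.00000, 7.00000, 4.00000); divide by 8.00000 → v1 = (1.00000, 0.87500, 0.50000)
Sv1 = (7.75000, 7.50000, 0.87500); divide by 7.75000 → v2 = (1.00000, 0.96774, 0.11290)
Requested entry of v2: 60/62 = 0.9677

0.9677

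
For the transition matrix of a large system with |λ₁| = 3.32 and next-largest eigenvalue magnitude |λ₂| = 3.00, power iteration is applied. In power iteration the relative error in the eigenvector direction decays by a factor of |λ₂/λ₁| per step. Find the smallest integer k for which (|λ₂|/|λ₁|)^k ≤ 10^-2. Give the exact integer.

46

|λ₂/λ₁| = 3.00/3.32 = 0.90361
Need k ≥ ln(10^-2) / ln(0.90361) = -4.6052 / -0.1014 ≈ 45.437
Smallest integer k satisfying the bound: 46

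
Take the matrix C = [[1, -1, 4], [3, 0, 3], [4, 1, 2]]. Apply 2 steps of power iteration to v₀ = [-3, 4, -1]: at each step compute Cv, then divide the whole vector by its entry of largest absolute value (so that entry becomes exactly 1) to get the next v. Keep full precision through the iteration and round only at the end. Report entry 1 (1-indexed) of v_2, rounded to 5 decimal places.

0.51316

Cv0 = (-11.000000, -12.000000, -10.000000); divide by -12.000000 → v1 = (0.916667, 1.000000, 0.833333)
Cv1 = (3.250000, 5.250000, 6.333333); divide by 6.333333 → v2 = (0.513158, 0.828947, 1.000000)
Requested entry of v2: -39/-76 = 0.51316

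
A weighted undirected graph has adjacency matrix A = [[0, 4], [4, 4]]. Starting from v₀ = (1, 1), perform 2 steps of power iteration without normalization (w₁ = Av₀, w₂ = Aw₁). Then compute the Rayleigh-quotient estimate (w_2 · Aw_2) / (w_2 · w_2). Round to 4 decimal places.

6.4615

w1 = Av₀ = (0·1 + 4·1; 4·1 + 4·1) = (4, 8)
w2 = Aw1 = (0·4 + 4·8; 4·4 + 4·8) = (32, 48)
Aw2 = (192, 320)
w2·Aw2 = 32·192 + 48·320 = 21504; w2·w2 = 32·32 + 48·48 = 3328
λ ≈ 21504/3328 = 6.4615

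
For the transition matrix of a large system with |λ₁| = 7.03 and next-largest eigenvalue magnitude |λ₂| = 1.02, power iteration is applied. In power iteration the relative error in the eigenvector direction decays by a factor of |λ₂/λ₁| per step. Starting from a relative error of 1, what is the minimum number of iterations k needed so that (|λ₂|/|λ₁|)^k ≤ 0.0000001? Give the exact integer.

|λ₂/λ₁| = 1.02/7.03 = 0.14509
Need k ≥ ln(0.0000001) / ln(0.14509) = -16.1181 / -1.9304 ≈ 8.350
Smallest integer k satisfying the bound: 9

9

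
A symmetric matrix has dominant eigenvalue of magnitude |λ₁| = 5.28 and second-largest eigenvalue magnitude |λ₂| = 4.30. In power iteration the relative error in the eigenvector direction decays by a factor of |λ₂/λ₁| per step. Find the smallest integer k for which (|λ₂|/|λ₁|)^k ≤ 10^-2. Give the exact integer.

23

|λ₂/λ₁| = 4.30/5.28 = 0.81439
Need k ≥ ln(10^-2) / ln(0.81439) = -4.6052 / -0.2053 ≈ 22.430
Smallest integer k satisfying the bound: 23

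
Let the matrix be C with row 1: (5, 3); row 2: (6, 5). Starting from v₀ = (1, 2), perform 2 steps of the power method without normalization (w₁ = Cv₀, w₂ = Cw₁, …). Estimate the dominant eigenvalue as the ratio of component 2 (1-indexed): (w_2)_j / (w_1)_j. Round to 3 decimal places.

w1 = Cv₀ = (11, 16)
w2 = Cw1 = (103, 146)
Ratio at component: 146 / 16 = 9.125

λ ≈ 9.125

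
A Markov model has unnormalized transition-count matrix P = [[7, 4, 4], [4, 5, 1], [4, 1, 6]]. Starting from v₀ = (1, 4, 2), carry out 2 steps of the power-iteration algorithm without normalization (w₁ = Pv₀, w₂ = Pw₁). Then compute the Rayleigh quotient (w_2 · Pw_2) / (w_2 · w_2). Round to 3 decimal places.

w1 = Pv₀ = (7·1 + 4·4 + 4·2; 4·1 + 5·4 + 1·2; 4·1 + 1·4 + 6·2) = (31, 26, 20)
w2 = Pw1 = (7·31 + 4·26 + 4·20; 4·31 + 5·26 + 1·20; 4·31 + 1·26 + 6·20) = (401, 274, 270)
Pw2 = (4983, 3244, 3498)
w2·Pw2 = 401·4983 + 274·3244 + 270·3498 = 3831499; w2·w2 = 401·401 + 274·274 + 270·270 = 308777
λ ≈ 3831499/308777 = 12.409

λ ≈ 12.409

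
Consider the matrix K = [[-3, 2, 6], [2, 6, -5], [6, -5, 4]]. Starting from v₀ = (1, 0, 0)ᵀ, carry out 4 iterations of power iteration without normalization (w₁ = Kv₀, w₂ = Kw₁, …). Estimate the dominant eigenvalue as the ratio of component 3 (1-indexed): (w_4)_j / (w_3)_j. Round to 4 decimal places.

1.0251

w1 = Kv₀ = ((-3)·1 + 2·0 + 6·0; 2·1 + 6·0 + (-5)·0; 6·1 + (-5)·0 + 4·0) = (-3, 2, 6)
w2 = Kw1 = ((-3)·(-3) + 2·2 + 6·6; 2·(-3) + 6·2 + (-5)·6; 6·(-3) + (-5)·2 + 4·6) = (49, -24, -4)
w3 = Kw2 = (-219, -26, 398)
w4 = Kw3 = (2993, -2584, 408)
Ratio at component: 408 / 398 = 1.0251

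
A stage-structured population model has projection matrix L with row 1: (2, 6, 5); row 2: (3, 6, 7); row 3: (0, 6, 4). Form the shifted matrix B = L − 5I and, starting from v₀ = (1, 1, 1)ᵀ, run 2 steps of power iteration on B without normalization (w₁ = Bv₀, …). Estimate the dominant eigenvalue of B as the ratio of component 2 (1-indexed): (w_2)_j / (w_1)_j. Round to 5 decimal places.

6.36364

B = L − 5I has rows (-3, 6, 5); (3, 1, 7); (0, 6, -1)
w1 = Bv₀ = ((-3)·1 + 6·1 + 5·1; 3·1 + 1·1 + 7·1; 0·1 + 6·1 + (-1)·1) = (8, 11, 5)
w2 = Bw1 = ((-3)·8 + 6·11 + 5·5; 3·8 + 1·11 + 7·5; 0·8 + 6·11 + (-1)·5) = (67, 70, 61)
Ratio: 70/11 = 6.36364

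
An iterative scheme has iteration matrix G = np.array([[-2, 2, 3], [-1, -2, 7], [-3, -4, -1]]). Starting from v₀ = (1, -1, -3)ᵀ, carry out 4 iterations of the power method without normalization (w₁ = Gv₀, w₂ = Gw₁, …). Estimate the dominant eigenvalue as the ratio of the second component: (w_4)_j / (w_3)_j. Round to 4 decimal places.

λ ≈ -7.4915

w1 = Gv₀ = (-13, -20, 4)
w2 = Gw1 = (-2, 81, 115)
w3 = Gw2 = (511, 645, -433)
w4 = Gw3 = (-1031, -4832, -3680)
Ratio at component: -4832 / 645 = -7.4915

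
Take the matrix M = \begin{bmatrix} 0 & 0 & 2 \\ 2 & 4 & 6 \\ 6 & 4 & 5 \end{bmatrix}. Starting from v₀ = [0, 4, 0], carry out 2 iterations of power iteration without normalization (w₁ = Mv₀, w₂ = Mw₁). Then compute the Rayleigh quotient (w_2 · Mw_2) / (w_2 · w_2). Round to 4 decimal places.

10.2108

w1 = Mv₀ = (0·0 + 0·4 + 2·0; 2·0 + 4·4 + 6·0; 6·0 + 4·4 + 5·0) = (0, 16, 16)
w2 = Mw1 = (0·0 + 0·16 + 2·16; 2·0 + 4·16 + 6·16; 6·0 + 4·16 + 5·16) = (32, 160, 144)
Mw2 = (288, 1568, 1552)
w2·Mw2 = 32·288 + 160·1568 + 144·1552 = 483584; w2·w2 = 32·32 + 160·160 + 144·144 = 47360
λ ≈ 483584/47360 = 10.2108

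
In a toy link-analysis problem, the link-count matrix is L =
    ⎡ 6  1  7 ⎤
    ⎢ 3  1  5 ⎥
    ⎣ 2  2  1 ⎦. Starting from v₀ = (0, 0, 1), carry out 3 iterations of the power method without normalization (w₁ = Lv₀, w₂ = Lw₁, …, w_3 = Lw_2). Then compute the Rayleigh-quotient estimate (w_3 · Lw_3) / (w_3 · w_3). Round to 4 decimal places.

λ ≈ 9.1964

w1 = Lv₀ = (7, 5, 1)
w2 = Lw1 = (54, 31, 25)
w3 = Lw2 = (530, 318, 195)
Lw3 = (4863, 2883, 1891)
w3·Lw3 = 530·4863 + 318·2883 + 195·1891 = 3862929; w3·w3 = 530·530 + 318·318 + 195·195 = 420049
λ ≈ 3862929/420049 = 9.1964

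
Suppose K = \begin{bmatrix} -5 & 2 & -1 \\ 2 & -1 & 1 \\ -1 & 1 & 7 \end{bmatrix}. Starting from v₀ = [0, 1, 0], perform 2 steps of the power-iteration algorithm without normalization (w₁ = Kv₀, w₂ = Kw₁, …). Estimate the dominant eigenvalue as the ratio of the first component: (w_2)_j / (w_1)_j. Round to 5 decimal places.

-6.50000

w1 = Kv₀ = ((-5)·0 + 2·1 + (-1)·0; 2·0 + (-1)·1 + 1·0; (-1)·0 + 1·1 + 7·0) = (2, -1, 1)
w2 = Kw1 = ((-5)·2 + 2·(-1) + (-1)·1; 2·2 + (-1)·(-1) + 1·1; (-1)·2 + 1·(-1) + 7·1) = (-13, 6, 4)
Ratio at component: -13 / 2 = -6.50000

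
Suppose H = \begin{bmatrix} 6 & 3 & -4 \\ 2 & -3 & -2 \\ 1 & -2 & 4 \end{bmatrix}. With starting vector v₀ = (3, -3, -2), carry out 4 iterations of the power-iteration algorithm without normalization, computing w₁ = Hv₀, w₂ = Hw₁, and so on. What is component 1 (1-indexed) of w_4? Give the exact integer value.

6247

w1 = Hv₀ = (17, 19, 1)
w2 = Hw1 = (155, -25, -17)
w3 = Hw2 = (923, 419, 137)
w4 = Hw3 = (6247, 315, 633)
The requested component of w4 is 6247.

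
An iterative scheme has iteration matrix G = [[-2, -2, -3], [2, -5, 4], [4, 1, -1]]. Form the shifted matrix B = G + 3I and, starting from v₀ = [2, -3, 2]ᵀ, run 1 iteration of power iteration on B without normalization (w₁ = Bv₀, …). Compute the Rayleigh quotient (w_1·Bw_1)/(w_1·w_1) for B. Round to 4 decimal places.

B = G + 3I has rows (1, -2, -3); (2, -2, 4); (4, 1, 2)
w1 = Bv₀ = (1·2 + (-2)·(-3) + (-3)·2; 2·2 + (-2)·(-3) + 4·2; 4·2 + 1·(-3) + 2·2) = (2, 18, 9)
Bw1 = (-61, 4, 44)
w1·Bw1 = 346; w1·w1 = 409; μ ≈ 346/409 = 0.8460

0.8460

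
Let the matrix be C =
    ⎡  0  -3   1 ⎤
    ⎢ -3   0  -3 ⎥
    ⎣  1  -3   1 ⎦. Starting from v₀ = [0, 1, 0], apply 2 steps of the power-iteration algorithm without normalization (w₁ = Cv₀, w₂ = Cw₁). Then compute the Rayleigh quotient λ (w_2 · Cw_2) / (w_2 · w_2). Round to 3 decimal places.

2.829

w1 = Cv₀ = (0·0 + (-3)·1 + 1·0; (-3)·0 + 0·1 + (-3)·0; 1·0 + (-3)·1 + 1·0) = (-3, 0, -3)
w2 = Cw1 = (0·(-3) + (-3)·0 + 1·(-3); (-3)·(-3) + 0·0 + (-3)·(-3); 1·(-3) + (-3)·0 + 1·(-3)) = (-3, 18, -6)
Cw2 = (-60, 27, -63)
w2·Cw2 = (-3)·(-60) + 18·27 + (-6)·(-63) = 1044; w2·w2 = (-3)·(-3) + 18·18 + (-6)·(-6) = 369
λ ≈ 1044/369 = 2.829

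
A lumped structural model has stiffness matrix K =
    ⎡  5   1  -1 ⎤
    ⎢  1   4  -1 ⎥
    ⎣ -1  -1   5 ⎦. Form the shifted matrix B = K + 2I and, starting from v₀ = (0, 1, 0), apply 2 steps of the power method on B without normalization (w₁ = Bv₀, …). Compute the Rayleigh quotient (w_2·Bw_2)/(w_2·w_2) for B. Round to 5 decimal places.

B = K + 2I has rows (7, 1, -1); (1, 6, -1); (-1, -1, 7)
w1 = Bv₀ = (1, 6, -1)
w2 = Bw1 = (14, 38, -14)
Bw2 = (150, 256, -150)
w2·Bw2 = 13928; w2·w2 = 1836; μ ≈ 13928/1836 = 7.58606

μ ≈ 7.58606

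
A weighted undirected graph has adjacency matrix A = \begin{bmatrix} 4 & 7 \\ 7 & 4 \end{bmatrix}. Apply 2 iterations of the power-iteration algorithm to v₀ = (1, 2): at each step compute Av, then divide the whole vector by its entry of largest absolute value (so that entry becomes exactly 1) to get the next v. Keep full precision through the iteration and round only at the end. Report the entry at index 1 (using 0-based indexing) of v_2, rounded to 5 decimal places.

1.00000

Av0 = (18.000000, 15.000000); divide by 18.000000 → v1 = (1.000000, 0.833333)
Av1 = (9.833333, 10.333333); divide by 10.333333 → v2 = (0.951613, 1.000000)
Requested entry of v2: 186/186 = 1.00000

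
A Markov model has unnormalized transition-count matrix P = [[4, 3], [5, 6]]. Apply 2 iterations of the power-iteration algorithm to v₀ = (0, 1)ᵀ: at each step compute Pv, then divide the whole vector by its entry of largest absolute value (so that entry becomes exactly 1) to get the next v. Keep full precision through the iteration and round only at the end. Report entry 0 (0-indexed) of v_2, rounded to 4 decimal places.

Pv0 = (3.00000, 6.00000); divide by 6.00000 → v1 = (0.50000, 1.00000)
Pv1 = (5.00000, 8.50000); divide by 8.50000 → v2 = (0.58824, 1.00000)
Requested entry of v2: 30/51 = 0.5882

0.5882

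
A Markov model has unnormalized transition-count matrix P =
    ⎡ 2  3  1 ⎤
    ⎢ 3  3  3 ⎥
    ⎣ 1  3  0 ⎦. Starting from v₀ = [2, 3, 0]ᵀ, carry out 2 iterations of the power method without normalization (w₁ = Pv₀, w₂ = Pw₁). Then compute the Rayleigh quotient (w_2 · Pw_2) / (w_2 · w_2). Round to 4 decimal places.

λ ≈ 6.8262

w1 = Pv₀ = (13, 15, 11)
w2 = Pw1 = (82, 117, 58)
Pw2 = (573, 771, 433)
w2·Pw2 = 82·573 + 117·771 + 58·433 = 162307; w2·w2 = 82·82 + 117·117 + 58·58 = 23777
λ ≈ 162307/23777 = 6.8262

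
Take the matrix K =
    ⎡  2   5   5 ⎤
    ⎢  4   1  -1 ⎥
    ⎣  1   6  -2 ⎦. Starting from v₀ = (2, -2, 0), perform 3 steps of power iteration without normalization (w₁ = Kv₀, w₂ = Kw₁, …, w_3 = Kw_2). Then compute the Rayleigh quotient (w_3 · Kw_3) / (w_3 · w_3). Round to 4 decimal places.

w1 = Kv₀ = (2·2 + 5·(-2) + 5·0; 4·2 + 1·(-2) + (-1)·0; 1·2 + 6·(-2) + (-2)·0) = (-6, 6, -10)
w2 = Kw1 = (2·(-6) + 5·6 + 5·(-10); 4·(-6) + 1·6 + (-1)·(-10); 1·(-6) + 6·6 + (-2)·(-10)) = (-32, -8, 50)
w3 = Kw2 = (146, -186, -180)
Kw3 = (-1538, 578, -610)
w3·Kw3 = 146·(-1538) + (-186)·578 + (-180)·(-610) = -222256; w3·w3 = 146·146 + (-186)·(-186) + (-180)·(-180) = 88312
λ ≈ -222256/88312 = -2.5167

λ ≈ -2.5167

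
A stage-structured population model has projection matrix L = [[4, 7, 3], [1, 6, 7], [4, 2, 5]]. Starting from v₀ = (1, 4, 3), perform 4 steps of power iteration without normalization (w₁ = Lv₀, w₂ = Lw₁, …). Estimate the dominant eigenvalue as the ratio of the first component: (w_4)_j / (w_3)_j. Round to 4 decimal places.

w1 = Lv₀ = (4·1 + 7·4 + 3·3; 1·1 + 6·4 + 7·3; 4·1 + 2·4 + 5·3) = (41, 46, 27)
w2 = Lw1 = (4·41 + 7·46 + 3·27; 1·41 + 6·46 + 7·27; 4·41 + 2·46 + 5·27) = (567, 506, 391)
w3 = Lw2 = (6983, 6340, 5235)
w4 = Lw3 = (88017, 81668, 66787)
Ratio at component: 88017 / 6983 = 12.6045

λ ≈ 12.6045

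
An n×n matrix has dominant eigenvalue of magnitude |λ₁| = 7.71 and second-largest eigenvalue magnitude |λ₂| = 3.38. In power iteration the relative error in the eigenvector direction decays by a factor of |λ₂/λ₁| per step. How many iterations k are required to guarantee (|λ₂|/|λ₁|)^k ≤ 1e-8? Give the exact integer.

|λ₂/λ₁| = 3.38/7.71 = 0.43839
Need k ≥ ln(1e-8) / ln(0.43839) = -18.4207 / -0.8246 ≈ 22.338
Smallest integer k satisfying the bound: 23

23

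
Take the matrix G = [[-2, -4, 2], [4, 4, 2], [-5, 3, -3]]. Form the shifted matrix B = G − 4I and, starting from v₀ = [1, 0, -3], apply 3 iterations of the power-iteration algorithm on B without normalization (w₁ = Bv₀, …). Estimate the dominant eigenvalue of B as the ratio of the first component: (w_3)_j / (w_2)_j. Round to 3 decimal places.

B = G − 4I has rows (-6, -4, 2); (4, 0, 2); (-5, 3, -7)
w1 = Bv₀ = (-12, -2, 16)
w2 = Bw1 = (112, -16, -58)
w3 = Bw2 = (-724, 332, -202)
Ratio: -724/112 = -6.464

-6.464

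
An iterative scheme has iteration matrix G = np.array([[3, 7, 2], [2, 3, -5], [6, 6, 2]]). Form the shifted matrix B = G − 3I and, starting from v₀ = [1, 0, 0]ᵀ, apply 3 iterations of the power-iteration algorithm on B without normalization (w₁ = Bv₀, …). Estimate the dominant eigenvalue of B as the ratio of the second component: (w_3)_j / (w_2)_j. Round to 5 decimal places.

μ ≈ -0.73333

B = G − 3I has rows (0, 7, 2); (2, 0, -5); (6, 6, -1)
w1 = Bv₀ = (0·1 + 7·0 + 2·0; 2·1 + 0·0 + (-5)·0; 6·1 + 6·0 + (-1)·0) = (0, 2, 6)
w2 = Bw1 = (0·0 + 7·2 + 2·6; 2·0 + 0·2 + (-5)·6; 6·0 + 6·2 + (-1)·6) = (26, -30, 6)
w3 = Bw2 = (-198, 22, -30)
Ratio: 22/-30 = -0.73333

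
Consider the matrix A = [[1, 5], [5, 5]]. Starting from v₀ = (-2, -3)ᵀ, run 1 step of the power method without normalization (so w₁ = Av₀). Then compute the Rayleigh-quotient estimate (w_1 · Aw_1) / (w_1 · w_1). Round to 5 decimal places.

8.38512

w1 = Av₀ = (1·(-2) + 5·(-3); 5·(-2) + 5·(-3)) = (-17, -25)
Aw1 = (-142, -210)
w1·Aw1 = (-17)·(-142) + (-25)·(-210) = 7664; w1·w1 = (-17)·(-17) + (-25)·(-25) = 914
λ ≈ 7664/914 = 8.38512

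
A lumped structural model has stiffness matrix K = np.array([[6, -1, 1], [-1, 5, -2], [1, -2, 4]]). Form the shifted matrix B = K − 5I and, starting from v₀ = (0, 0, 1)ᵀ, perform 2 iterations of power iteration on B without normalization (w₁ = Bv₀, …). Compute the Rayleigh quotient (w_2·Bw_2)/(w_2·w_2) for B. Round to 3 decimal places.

-0.878

B = K − 5I has rows (1, -1, 1); (-1, 0, -2); (1, -2, -1)
w1 = Bv₀ = (1·0 + (-1)·0 + 1·1; (-1)·0 + 0·0 + (-2)·1; 1·0 + (-2)·0 + (-1)·1) = (1, -2, -1)
w2 = Bw1 = (1·1 + (-1)·(-2) + 1·(-1); (-1)·1 + 0·(-2) + (-2)·(-1); 1·1 + (-2)·(-2) + (-1)·(-1)) = (2, 1, 6)
Bw2 = (7, -14, -6)
w2·Bw2 = -36; w2·w2 = 41; μ ≈ -36/41 = -0.878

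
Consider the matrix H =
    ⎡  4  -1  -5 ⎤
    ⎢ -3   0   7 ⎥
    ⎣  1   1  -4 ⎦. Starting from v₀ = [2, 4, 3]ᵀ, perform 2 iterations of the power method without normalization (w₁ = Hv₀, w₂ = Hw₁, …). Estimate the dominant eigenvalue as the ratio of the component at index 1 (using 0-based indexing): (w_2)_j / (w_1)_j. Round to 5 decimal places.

w1 = Hv₀ = (4·2 + (-1)·4 + (-5)·3; (-3)·2 + 0·4 + 7·3; 1·2 + 1·4 + (-4)·3) = (-11, 15, -6)
w2 = Hw1 = (4·(-11) + (-1)·15 + (-5)·(-6); (-3)·(-11) + 0·15 + 7·(-6); 1·(-11) + 1·15 + (-4)·(-6)) = (-29, -9, 28)
Ratio at component: -9 / 15 = -0.60000

λ ≈ -0.60000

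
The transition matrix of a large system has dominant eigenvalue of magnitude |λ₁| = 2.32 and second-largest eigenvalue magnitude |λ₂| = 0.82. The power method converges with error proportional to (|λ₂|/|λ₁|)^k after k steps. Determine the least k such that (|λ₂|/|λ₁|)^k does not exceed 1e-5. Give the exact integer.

|λ₂/λ₁| = 0.82/2.32 = 0.35345
Need k ≥ ln(1e-5) / ln(0.35345) = -11.5129 / -1.0400 ≈ 11.070
Smallest integer k satisfying the bound: 12

12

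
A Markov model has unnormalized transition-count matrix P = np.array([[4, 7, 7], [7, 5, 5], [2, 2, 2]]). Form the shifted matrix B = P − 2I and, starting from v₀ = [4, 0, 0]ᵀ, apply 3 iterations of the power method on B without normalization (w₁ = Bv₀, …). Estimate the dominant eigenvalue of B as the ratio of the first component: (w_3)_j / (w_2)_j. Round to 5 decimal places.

B = P − 2I has rows (2, 7, 7); (7, 3, 5); (2, 2, 0)
w1 = Bv₀ = (2·4 + 7·0 + 7·0; 7·4 + 3·0 + 5·0; 2·4 + 2·0 + 0·0) = (8, 28, 8)
w2 = Bw1 = (2·8 + 7·28 + 7·8; 7·8 + 3·28 + 5·8; 2·8 + 2·28 + 0·8) = (268, 180, 72)
w3 = Bw2 = (2300, 2776, 896)
Ratio: 2300/268 = 8.58209

μ ≈ 8.58209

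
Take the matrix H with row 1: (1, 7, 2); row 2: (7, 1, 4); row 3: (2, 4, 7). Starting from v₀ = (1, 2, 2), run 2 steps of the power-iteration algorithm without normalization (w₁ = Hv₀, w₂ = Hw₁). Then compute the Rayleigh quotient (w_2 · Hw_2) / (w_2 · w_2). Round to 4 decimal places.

λ ≈ 11.7771

w1 = Hv₀ = (1·1 + 7·2 + 2·2; 7·1 + 1·2 + 4·2; 2·1 + 4·2 + 7·2) = (19, 17, 24)
w2 = Hw1 = (1·19 + 7·17 + 2·24; 7·19 + 1·17 + 4·24; 2·19 + 4·17 + 7·24) = (186, 246, 274)
Hw2 = (2456, 2644, 3274)
w2·Hw2 = 186·2456 + 246·2644 + 274·3274 = 2004316; w2·w2 = 186·186 + 246·246 + 274·274 = 170188
λ ≈ 2004316/170188 = 11.7771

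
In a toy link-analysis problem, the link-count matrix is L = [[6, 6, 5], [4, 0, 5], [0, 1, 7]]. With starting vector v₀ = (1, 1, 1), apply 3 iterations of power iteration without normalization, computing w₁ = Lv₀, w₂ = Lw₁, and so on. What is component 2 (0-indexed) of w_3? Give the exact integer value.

w1 = Lv₀ = (17, 9, 8)
w2 = Lw1 = (196, 108, 65)
w3 = Lw2 = (2149, 1109, 563)
The requested component of w3 is 563.

563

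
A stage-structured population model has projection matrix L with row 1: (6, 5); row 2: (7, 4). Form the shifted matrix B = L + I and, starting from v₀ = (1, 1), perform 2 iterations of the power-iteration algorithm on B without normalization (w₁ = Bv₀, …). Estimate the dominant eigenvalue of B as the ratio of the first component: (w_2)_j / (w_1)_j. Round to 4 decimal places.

B = L + I has rows (7, 5); (7, 5)
w1 = Bv₀ = (7·1 + 5·1; 7·1 + 5·1) = (12, 12)
w2 = Bw1 = (7·12 + 5·12; 7·12 + 5·12) = (144, 144)
Ratio: 144/12 = 12.0000

μ ≈ 12.0000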